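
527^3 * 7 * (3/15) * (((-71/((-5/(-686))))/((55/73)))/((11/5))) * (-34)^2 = -4211075658683717768/3025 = -1392091126837592.65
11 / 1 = 11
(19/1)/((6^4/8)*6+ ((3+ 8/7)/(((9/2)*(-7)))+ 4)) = 8379/430358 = 0.02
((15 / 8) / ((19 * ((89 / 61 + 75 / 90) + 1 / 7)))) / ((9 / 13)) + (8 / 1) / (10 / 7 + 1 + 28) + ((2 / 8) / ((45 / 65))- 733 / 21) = -18145773194 / 530233893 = -34.22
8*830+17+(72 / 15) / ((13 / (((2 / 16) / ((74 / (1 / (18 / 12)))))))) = 16010086 / 2405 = 6657.00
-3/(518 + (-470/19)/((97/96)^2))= -536313/88271858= -0.01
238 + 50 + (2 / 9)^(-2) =1233 / 4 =308.25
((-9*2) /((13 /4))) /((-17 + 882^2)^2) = -72 /7866810908437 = -0.00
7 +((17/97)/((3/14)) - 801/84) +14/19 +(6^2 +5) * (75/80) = 23194861/619248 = 37.46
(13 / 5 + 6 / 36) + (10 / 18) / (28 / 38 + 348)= 412706 / 149085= 2.77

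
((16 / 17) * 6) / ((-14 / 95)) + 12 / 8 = -8763 / 238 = -36.82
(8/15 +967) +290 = 18863/15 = 1257.53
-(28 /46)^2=-196 /529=-0.37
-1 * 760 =-760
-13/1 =-13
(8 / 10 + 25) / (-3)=-43 / 5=-8.60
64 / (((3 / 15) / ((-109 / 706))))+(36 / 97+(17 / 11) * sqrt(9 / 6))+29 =-685983 / 34241+17 * sqrt(6) / 22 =-18.14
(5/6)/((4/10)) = 2.08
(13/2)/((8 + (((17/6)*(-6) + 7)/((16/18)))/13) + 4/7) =2366/2805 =0.84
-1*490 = -490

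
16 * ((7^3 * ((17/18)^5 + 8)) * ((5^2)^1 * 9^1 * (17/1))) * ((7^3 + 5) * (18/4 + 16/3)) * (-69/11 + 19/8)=-1414712447920241575/577368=-2450278588214.52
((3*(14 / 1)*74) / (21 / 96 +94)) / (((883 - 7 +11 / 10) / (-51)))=-161024 / 83951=-1.92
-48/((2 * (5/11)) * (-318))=0.17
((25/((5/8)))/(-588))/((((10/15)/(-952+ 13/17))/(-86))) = -6953530/833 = -8347.58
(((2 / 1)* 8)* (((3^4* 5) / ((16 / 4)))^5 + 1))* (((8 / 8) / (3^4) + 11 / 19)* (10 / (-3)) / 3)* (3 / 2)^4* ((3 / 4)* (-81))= 669299162036102325 / 19456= 34400655943467.43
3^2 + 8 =17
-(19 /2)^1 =-19 /2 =-9.50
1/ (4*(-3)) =-1/ 12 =-0.08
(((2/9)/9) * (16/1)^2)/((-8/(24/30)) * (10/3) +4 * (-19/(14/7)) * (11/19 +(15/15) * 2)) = -256/5319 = -0.05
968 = 968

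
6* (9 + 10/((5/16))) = 246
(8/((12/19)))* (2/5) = 5.07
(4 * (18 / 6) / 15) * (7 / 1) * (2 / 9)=1.24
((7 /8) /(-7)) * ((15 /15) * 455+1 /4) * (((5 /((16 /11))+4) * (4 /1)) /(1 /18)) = -1950291 /64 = -30473.30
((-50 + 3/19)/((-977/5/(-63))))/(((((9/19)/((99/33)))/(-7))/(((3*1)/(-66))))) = -696045/21494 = -32.38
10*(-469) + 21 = -4669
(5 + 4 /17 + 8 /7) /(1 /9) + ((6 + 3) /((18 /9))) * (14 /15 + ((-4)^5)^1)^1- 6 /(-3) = -2703916 /595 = -4544.40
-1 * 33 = -33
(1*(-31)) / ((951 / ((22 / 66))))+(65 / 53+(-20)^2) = 60667402 / 151209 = 401.22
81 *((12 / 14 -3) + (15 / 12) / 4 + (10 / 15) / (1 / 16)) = 80163 / 112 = 715.74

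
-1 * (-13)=13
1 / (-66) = -1 / 66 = -0.02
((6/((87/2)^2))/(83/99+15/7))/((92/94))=21714/19981319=0.00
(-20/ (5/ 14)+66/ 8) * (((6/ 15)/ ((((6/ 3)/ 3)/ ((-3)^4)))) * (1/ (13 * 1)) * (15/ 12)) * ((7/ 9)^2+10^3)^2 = -1254667616591/ 5616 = -223409475.89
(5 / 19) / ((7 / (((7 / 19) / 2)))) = 5 / 722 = 0.01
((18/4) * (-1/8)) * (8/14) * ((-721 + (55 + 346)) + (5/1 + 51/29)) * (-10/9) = -22710/203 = -111.87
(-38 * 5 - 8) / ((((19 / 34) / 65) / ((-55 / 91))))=1851300 / 133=13919.55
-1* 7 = -7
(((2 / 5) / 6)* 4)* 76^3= 1755904 / 15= 117060.27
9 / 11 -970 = -10661 / 11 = -969.18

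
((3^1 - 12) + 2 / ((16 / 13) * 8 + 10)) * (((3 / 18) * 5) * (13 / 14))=-2665 / 387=-6.89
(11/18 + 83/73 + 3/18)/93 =0.02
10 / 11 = 0.91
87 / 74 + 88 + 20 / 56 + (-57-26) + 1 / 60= 101779 / 15540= 6.55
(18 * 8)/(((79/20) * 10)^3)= 1152/493039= 0.00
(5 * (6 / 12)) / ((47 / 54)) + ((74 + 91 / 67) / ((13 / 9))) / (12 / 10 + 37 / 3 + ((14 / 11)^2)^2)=886271948460 / 145259336131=6.10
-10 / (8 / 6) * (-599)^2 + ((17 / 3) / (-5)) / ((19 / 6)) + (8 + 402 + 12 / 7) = -3578492871 / 1330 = -2690596.14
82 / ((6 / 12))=164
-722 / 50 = -361 / 25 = -14.44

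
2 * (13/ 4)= 13/ 2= 6.50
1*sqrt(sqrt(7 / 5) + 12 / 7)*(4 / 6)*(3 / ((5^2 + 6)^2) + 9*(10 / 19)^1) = 57698*sqrt(245*sqrt(35) + 2100) / 639065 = 5.38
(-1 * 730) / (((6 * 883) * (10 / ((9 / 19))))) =-219 / 33554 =-0.01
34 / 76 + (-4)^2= 625 / 38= 16.45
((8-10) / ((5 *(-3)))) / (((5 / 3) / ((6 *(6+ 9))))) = 7.20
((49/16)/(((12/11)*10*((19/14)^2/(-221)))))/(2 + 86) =-530621/1386240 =-0.38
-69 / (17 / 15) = -1035 / 17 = -60.88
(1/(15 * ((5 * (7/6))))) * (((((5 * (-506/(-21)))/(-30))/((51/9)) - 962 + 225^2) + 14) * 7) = 35468872/8925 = 3974.10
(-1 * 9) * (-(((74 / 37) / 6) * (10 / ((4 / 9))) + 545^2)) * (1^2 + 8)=24059632.50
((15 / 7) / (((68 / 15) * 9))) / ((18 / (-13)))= -325 / 8568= -0.04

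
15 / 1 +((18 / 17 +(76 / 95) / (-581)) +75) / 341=15.22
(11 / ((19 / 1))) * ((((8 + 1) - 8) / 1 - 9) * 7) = -616 / 19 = -32.42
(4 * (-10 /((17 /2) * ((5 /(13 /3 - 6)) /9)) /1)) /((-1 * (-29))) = 0.49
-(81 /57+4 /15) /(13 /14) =-518 /285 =-1.82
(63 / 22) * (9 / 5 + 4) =1827 / 110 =16.61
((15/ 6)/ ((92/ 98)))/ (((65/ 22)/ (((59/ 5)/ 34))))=31801/ 101660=0.31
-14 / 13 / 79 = -14 / 1027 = -0.01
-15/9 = -5/3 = -1.67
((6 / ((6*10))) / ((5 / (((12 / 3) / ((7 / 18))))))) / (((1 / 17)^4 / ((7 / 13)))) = 3006756 / 325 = 9251.56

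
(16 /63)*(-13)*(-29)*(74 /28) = 111592 /441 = 253.04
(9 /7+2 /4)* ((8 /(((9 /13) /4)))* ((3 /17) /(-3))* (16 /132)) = -20800 /35343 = -0.59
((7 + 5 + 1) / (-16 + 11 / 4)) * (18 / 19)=-936 / 1007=-0.93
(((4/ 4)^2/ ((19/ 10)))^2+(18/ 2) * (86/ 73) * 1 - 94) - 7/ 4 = -8946343/ 105412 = -84.87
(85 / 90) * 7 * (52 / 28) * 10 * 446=492830 / 9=54758.89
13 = 13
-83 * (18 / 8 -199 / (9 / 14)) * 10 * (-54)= -13773435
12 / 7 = 1.71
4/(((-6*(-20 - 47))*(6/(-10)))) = -10/603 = -0.02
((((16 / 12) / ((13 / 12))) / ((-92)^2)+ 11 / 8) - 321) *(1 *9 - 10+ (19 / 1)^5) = -21770449117569 / 27508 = -791422463.20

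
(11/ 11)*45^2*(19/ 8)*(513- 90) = 2034365.62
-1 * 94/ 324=-47/ 162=-0.29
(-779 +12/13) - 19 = -10362/13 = -797.08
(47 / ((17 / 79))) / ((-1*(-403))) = 3713 / 6851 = 0.54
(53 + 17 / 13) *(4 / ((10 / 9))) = 12708 / 65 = 195.51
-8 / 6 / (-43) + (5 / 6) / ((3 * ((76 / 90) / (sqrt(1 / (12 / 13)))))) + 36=25 * sqrt(39) / 456 + 4648 / 129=36.37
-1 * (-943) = 943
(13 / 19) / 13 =0.05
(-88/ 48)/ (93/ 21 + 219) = -77/ 9384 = -0.01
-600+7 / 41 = -24593 / 41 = -599.83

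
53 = 53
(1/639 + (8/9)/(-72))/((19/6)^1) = -124/36423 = -0.00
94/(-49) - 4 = -290/49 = -5.92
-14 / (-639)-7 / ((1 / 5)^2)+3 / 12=-174.73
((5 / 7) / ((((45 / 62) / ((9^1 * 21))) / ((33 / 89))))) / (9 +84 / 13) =4.46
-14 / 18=-7 / 9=-0.78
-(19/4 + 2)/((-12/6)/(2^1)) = 27/4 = 6.75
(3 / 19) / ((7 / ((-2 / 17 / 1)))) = -6 / 2261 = -0.00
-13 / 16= -0.81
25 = 25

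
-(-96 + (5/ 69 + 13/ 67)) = 442576/ 4623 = 95.73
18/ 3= 6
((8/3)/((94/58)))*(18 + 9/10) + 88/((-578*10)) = 2110978/67915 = 31.08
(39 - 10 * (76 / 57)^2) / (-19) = -191 / 171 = -1.12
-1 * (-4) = 4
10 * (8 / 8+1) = 20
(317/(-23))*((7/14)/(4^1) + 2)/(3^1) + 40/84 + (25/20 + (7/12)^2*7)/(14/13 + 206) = -578487577/62411328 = -9.27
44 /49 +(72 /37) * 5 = 10.63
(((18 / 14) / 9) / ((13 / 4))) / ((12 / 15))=5 / 91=0.05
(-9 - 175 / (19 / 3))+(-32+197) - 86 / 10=11378 / 95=119.77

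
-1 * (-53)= 53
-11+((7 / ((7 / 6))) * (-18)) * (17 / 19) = -2045 / 19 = -107.63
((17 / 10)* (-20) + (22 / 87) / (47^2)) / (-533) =6534200 / 102433539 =0.06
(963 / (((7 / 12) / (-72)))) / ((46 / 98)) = -5824224 / 23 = -253227.13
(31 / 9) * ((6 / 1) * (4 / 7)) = 248 / 21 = 11.81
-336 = -336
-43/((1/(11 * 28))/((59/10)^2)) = -11525591/25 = -461023.64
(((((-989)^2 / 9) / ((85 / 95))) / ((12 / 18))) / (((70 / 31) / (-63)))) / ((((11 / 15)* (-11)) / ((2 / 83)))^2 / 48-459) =-3733213983120 / 1377561833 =-2710.02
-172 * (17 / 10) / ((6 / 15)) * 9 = -6579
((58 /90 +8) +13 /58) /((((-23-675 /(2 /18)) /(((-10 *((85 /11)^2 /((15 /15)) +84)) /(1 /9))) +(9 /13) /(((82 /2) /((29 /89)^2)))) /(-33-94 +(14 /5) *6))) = -32287182044922961 /15635015429420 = -2065.06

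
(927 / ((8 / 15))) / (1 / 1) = 13905 / 8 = 1738.12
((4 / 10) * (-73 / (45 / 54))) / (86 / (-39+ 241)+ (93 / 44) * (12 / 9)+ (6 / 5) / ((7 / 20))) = -5.25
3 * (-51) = -153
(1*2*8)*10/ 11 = 160/ 11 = 14.55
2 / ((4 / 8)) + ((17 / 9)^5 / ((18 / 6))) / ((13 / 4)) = 14891072 / 2302911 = 6.47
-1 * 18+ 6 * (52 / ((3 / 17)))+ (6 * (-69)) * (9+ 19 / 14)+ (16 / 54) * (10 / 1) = -479095 / 189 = -2534.89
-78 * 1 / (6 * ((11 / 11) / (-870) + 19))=-11310 / 16529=-0.68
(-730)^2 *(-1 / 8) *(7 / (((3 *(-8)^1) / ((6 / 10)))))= 186515 / 16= 11657.19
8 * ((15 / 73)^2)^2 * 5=2025000 / 28398241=0.07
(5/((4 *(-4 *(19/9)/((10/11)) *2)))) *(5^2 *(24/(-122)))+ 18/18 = 67871/50996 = 1.33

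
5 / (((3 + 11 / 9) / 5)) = 225 / 38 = 5.92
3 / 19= 0.16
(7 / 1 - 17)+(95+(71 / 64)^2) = 353201 / 4096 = 86.23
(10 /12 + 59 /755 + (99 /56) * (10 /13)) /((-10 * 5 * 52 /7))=-0.01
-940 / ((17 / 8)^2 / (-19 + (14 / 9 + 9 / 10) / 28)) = 71679136 / 18207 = 3936.90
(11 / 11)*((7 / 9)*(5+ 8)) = 91 / 9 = 10.11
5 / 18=0.28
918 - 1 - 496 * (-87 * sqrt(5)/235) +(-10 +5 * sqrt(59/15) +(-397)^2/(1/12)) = sqrt(885)/3 +43152 * sqrt(5)/235 +1892215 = 1892635.52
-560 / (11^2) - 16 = -2496 / 121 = -20.63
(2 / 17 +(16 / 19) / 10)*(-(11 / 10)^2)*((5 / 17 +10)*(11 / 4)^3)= -183759191 / 3514240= -52.29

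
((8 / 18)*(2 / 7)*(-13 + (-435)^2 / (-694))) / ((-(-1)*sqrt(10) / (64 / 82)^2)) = -58001408*sqrt(10) / 26248815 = -6.99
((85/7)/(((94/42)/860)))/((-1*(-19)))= 219300/893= 245.58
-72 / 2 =-36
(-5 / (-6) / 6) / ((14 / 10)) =25 / 252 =0.10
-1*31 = -31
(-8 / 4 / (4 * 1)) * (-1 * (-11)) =-11 / 2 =-5.50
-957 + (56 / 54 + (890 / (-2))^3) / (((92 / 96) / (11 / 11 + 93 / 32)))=-297409585771 / 828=-359190320.98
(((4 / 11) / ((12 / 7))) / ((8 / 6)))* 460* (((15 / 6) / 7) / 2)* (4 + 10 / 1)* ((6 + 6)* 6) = 13172.73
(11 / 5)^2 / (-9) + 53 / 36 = 841 / 900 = 0.93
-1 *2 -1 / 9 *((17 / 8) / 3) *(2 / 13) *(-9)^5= 37075 / 52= 712.98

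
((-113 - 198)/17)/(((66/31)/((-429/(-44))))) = -125333/1496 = -83.78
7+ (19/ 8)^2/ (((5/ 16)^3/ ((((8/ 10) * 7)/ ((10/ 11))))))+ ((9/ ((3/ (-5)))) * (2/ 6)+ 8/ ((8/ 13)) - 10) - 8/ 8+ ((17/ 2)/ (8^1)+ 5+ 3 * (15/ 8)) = 57712631/ 50000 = 1154.25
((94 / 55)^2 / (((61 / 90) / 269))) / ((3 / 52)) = 741587808 / 36905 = 20094.51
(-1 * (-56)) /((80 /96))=336 /5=67.20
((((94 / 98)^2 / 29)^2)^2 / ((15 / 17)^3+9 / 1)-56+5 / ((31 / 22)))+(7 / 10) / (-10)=-45533846996997536852303647171 / 866954470182772497077827800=-52.52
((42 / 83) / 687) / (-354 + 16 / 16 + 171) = -1 / 247091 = -0.00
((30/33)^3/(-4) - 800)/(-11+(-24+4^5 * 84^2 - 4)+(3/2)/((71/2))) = -2224075/20082310347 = -0.00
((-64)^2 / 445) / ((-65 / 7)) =-28672 / 28925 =-0.99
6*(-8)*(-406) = 19488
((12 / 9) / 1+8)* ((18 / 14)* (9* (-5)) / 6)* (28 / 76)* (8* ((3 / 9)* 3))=-265.26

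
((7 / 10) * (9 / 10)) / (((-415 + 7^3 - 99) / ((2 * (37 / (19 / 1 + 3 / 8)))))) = -1036 / 73625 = -0.01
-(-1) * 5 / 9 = 5 / 9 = 0.56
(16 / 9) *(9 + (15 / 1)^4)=90016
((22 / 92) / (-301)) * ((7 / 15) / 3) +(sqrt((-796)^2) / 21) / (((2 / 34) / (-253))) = -101578093397 / 623070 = -163028.38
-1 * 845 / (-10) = 84.50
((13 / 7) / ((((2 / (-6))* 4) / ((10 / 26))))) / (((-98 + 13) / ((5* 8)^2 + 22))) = 2433 / 238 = 10.22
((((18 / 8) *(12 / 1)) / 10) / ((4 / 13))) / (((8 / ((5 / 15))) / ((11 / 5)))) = 1287 / 1600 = 0.80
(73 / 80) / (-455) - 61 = -2220473 / 36400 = -61.00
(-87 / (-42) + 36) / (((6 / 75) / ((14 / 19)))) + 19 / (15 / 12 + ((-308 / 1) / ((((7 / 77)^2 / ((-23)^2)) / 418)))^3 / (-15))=29828494269833969126401040326111495 / 85064373902716009516190584044322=350.66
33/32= 1.03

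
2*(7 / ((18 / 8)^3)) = 896 / 729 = 1.23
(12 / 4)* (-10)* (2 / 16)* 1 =-15 / 4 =-3.75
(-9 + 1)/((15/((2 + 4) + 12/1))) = -48/5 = -9.60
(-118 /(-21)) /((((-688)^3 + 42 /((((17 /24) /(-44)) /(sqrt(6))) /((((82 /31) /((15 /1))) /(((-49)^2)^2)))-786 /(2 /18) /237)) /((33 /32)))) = -74307750987158042925285512872987 /4176117962379188838911271756915277825408 + 83245662827403394395 * sqrt(6) /19090824970876291835022956603041270059008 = -0.00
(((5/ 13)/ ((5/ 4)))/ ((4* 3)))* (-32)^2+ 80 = 4144/ 39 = 106.26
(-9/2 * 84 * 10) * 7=-26460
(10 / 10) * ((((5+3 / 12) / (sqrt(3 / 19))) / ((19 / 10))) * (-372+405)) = 1155 * sqrt(57) / 38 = 229.48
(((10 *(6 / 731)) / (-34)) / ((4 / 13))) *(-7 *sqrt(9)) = 4095 / 24854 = 0.16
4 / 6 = 2 / 3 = 0.67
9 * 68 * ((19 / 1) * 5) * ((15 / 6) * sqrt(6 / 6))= 145350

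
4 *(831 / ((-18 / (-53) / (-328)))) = -9630736 / 3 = -3210245.33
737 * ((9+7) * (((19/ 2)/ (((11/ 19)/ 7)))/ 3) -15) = 1321307/ 3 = 440435.67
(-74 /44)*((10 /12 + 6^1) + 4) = -2405 /132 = -18.22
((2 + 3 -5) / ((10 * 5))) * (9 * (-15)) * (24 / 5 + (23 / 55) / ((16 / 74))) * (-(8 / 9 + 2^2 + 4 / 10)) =0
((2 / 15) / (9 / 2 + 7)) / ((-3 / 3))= -4 / 345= -0.01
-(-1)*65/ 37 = 65/ 37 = 1.76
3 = 3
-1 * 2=-2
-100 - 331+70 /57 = -24497 /57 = -429.77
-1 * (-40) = 40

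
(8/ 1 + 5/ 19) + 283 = 5534/ 19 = 291.26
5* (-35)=-175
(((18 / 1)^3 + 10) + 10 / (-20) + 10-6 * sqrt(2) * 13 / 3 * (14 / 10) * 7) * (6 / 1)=35109-7644 * sqrt(2) / 5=32946.95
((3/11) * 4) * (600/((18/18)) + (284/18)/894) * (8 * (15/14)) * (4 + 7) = 193109680/3129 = 61716.10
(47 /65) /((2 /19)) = 893 /130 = 6.87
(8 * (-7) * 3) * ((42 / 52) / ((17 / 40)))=-70560 / 221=-319.28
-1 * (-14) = 14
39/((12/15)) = 195/4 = 48.75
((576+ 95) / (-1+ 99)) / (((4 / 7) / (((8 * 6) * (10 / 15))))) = 2684 / 7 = 383.43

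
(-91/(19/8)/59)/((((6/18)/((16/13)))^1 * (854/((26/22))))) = -2496/752191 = -0.00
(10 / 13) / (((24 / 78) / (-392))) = -980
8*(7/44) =14/11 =1.27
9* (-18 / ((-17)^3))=162 / 4913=0.03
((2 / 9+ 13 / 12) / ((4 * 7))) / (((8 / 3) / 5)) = 235 / 2688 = 0.09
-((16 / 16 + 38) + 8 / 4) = -41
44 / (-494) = -22 / 247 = -0.09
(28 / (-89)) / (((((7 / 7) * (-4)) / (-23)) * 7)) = -23 / 89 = -0.26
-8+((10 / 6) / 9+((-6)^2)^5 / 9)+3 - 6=181398236 / 27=6718453.19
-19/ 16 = -1.19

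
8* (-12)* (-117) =11232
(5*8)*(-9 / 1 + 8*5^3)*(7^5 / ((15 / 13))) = 1732196648 / 3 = 577398882.67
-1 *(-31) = 31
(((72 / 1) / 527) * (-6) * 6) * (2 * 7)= -36288 / 527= -68.86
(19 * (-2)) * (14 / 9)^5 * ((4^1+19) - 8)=-5191.62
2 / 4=1 / 2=0.50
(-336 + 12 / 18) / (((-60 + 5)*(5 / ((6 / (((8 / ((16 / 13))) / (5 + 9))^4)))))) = 1236687872 / 7854275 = 157.45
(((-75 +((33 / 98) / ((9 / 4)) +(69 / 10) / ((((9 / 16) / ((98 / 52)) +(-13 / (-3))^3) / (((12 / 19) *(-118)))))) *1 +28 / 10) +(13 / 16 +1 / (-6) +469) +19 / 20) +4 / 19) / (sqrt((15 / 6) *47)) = 75798734847299 *sqrt(470) / 45387368317200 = 36.21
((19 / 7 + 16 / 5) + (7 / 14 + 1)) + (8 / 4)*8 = 1639 / 70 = 23.41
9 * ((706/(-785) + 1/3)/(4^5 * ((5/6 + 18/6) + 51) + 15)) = -11997/132267005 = -0.00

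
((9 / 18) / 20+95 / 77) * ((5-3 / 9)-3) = 3877 / 1848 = 2.10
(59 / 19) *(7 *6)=2478 / 19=130.42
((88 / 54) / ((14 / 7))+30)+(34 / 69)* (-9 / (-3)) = 20054 / 621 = 32.29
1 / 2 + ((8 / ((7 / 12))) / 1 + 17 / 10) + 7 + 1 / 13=10461 / 455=22.99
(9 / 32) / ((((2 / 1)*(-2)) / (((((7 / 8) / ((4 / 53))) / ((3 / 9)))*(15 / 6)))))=-50085 / 8192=-6.11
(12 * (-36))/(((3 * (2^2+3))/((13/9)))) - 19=-341/7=-48.71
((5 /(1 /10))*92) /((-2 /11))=-25300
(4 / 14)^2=0.08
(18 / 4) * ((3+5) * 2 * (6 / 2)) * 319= 68904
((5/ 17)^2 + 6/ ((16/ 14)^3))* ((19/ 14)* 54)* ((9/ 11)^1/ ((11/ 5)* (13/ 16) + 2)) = 2337594795/ 35960848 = 65.00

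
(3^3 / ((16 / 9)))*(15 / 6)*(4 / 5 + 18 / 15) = 1215 / 16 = 75.94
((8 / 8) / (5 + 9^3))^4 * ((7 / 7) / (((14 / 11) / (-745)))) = -0.00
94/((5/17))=1598/5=319.60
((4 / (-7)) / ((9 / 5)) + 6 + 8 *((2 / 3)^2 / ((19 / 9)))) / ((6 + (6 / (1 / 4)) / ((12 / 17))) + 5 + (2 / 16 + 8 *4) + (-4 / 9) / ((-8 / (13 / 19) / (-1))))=70544 / 738185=0.10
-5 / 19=-0.26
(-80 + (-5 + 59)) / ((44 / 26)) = -169 / 11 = -15.36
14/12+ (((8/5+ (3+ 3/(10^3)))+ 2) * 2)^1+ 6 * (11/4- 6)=-7691/1500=-5.13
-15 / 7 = -2.14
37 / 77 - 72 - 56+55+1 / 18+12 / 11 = -71.37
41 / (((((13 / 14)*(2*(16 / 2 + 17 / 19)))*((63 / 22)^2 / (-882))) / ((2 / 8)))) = -66.74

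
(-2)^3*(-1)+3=11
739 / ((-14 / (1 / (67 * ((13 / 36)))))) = -13302 / 6097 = -2.18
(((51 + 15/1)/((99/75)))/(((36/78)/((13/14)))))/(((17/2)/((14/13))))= 650/51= 12.75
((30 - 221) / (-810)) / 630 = 191 / 510300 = 0.00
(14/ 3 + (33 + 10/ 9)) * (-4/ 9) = -1396/ 81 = -17.23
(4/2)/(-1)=-2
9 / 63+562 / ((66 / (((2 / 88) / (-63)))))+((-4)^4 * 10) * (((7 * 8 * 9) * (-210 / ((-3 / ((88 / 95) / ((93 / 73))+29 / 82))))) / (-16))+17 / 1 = -13476762748459309 / 2209053924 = -6100694.33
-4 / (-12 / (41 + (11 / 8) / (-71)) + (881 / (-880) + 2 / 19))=518921920 / 154209901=3.37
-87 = -87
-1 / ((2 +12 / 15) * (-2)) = 5 / 28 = 0.18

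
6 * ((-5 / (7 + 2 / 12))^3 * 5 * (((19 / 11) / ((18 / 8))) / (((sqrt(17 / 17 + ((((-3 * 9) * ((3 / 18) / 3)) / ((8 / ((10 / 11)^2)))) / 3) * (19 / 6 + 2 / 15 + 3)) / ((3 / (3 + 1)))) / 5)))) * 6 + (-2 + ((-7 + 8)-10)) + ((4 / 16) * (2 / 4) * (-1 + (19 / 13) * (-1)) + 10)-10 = -307800000 * sqrt(1306) / 51918071-147 / 13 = -225.56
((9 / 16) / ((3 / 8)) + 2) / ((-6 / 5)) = -35 / 12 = -2.92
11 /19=0.58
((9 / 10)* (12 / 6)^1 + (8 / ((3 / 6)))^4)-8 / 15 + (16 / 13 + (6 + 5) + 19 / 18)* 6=4265104 / 65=65616.98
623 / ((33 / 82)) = 51086 / 33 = 1548.06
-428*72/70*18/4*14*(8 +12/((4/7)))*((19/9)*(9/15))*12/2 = -6112661.76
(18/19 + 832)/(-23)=-15826/437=-36.22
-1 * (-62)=62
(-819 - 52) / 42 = -871 / 42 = -20.74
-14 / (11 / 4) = -5.09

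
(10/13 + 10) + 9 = 257/13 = 19.77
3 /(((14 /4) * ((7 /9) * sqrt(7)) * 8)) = 27 * sqrt(7) /1372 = 0.05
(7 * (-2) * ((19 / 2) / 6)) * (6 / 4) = -133 / 4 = -33.25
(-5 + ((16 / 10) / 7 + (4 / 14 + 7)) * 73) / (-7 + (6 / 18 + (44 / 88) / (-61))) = -6962784 / 85505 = -81.43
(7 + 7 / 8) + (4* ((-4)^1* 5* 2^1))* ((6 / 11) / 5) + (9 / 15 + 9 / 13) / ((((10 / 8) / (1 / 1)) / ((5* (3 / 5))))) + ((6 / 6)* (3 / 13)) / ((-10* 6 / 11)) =-186481 / 28600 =-6.52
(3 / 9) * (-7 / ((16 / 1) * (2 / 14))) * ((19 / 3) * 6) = -931 / 24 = -38.79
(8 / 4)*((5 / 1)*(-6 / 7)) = -60 / 7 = -8.57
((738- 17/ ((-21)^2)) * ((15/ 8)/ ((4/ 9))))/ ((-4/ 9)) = -43934535/ 6272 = -7004.87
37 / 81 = 0.46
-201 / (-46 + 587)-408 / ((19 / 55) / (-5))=60696381 / 10279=5904.89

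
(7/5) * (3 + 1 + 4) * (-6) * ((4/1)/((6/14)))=-3136/5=-627.20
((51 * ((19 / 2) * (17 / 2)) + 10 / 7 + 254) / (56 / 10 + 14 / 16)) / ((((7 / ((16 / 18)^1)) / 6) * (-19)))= -6531360 / 241129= -27.09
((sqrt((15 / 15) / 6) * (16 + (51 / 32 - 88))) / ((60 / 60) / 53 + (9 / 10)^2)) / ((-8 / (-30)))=-14926125 * sqrt(6) / 281152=-130.04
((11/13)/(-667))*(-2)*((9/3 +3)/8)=33/17342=0.00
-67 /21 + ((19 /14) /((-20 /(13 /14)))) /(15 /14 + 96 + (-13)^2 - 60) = -7732541 /2423400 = -3.19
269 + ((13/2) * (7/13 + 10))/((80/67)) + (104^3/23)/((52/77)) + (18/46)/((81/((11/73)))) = 175883682749/2417760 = 72746.54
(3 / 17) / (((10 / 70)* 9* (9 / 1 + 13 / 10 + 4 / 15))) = 70 / 5389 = 0.01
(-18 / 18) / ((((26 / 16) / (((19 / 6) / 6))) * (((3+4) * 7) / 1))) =-38 / 5733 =-0.01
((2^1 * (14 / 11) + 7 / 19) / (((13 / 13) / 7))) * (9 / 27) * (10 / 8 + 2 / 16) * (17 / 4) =24157 / 608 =39.73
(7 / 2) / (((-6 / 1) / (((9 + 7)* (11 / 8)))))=-12.83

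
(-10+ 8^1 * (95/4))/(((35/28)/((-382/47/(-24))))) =2292/47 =48.77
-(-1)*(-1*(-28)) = 28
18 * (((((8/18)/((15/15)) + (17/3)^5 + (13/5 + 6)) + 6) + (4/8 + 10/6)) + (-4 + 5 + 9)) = 14264693/135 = 105664.39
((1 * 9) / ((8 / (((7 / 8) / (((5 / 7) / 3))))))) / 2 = 2.07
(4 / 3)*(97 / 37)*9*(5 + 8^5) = 38147772 / 37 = 1031020.86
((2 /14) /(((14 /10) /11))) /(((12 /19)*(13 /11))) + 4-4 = 11495 /7644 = 1.50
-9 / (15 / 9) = -27 / 5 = -5.40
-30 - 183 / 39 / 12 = -4741 / 156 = -30.39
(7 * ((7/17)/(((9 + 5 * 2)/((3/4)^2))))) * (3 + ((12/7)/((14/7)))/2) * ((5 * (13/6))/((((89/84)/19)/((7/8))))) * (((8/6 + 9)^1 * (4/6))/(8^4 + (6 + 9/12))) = 0.08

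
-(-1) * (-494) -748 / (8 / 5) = -1923 / 2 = -961.50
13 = 13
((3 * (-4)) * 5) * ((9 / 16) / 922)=-135 / 3688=-0.04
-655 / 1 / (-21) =655 / 21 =31.19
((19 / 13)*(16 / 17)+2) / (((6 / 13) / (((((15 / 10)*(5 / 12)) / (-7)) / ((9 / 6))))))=-1865 / 4284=-0.44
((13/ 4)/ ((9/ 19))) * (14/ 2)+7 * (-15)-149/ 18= -65.25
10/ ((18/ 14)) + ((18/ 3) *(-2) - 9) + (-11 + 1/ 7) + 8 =-16.08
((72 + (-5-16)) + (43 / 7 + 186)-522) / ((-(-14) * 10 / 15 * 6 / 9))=-2196 / 49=-44.82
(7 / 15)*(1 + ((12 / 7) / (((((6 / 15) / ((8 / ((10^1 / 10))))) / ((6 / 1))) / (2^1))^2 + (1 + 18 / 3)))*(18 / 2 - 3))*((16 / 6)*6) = 111513712 / 6048015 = 18.44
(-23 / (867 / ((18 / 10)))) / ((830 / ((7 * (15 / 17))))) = -1449 / 4077790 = -0.00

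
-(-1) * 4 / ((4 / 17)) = 17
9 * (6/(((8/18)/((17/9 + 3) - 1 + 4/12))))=513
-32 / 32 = -1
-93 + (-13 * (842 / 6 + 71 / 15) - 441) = -2419.87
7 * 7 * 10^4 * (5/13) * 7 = 17150000/13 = 1319230.77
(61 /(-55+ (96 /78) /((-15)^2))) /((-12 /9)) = 535275 /643436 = 0.83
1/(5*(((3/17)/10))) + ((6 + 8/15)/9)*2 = 1726/135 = 12.79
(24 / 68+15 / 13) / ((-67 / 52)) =-1332 / 1139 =-1.17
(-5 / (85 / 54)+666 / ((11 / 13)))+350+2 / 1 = 212416 / 187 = 1135.91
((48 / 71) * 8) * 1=384 / 71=5.41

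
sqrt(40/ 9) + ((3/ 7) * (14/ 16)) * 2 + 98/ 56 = 4.61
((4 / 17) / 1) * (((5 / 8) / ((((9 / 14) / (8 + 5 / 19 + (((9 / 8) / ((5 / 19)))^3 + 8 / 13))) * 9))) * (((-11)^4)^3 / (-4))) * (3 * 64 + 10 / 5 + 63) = -2588525517047596986094081 / 5804697600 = -445936325270001.49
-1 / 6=-0.17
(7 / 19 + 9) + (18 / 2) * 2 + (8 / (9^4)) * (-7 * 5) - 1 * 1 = 3281741 / 124659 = 26.33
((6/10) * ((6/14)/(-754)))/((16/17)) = -153/422240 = -0.00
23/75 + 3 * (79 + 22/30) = 17963/75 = 239.51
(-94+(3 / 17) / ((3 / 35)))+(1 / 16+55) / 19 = -460175 / 5168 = -89.04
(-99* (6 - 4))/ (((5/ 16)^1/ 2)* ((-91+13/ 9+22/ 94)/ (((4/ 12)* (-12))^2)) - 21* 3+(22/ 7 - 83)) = 300174336/ 217898405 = 1.38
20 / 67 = 0.30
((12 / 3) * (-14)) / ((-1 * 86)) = 28 / 43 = 0.65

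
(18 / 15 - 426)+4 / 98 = -104066 / 245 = -424.76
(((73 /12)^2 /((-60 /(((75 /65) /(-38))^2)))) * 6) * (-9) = 239805 /7809152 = 0.03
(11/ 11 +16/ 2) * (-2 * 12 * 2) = -432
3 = 3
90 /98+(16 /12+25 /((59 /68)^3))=1223518049 /30190713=40.53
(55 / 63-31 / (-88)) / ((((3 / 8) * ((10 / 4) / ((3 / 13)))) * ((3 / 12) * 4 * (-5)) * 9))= -13586 / 2027025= -0.01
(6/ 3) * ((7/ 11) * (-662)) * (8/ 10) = -37072/ 55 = -674.04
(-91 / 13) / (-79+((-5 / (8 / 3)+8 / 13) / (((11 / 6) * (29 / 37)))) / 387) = 14978964 / 169053155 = 0.09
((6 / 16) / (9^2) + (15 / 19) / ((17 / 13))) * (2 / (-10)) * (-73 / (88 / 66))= 3098339 / 465120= 6.66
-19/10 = -1.90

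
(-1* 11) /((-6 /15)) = 55 /2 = 27.50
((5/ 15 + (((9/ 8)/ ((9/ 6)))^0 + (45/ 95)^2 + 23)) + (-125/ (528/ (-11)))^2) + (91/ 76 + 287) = 265772785/ 831744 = 319.54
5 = 5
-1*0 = 0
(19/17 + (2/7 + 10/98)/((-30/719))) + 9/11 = -2022467/274890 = -7.36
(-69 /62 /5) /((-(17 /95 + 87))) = 1311 /513484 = 0.00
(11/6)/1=11/6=1.83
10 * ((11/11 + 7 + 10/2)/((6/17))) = 368.33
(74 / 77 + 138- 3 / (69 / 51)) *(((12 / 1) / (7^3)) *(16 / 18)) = 7749536 / 1822359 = 4.25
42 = 42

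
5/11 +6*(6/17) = 481/187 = 2.57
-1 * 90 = -90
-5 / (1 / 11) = -55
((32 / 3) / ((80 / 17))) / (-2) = -17 / 15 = -1.13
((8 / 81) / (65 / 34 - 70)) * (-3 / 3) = 272 / 187515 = 0.00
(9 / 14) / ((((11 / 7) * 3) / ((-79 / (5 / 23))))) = -5451 / 110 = -49.55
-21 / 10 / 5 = -21 / 50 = -0.42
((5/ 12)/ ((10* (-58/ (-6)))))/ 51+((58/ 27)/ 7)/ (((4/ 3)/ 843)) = 16069835/ 82824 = 194.02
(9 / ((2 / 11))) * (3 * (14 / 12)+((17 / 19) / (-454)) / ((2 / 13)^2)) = 11671209 / 69008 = 169.13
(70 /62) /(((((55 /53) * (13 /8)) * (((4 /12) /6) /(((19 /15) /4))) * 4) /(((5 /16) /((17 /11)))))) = 21147 /109616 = 0.19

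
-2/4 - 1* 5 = -11/2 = -5.50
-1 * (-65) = 65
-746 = -746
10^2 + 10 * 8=180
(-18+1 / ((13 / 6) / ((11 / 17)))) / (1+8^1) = -1304 / 663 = -1.97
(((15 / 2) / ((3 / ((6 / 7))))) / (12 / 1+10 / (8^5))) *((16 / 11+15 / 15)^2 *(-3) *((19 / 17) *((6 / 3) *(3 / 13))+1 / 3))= -100866539520 / 36803397631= -2.74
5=5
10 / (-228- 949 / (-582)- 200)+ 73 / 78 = 17660771 / 19355466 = 0.91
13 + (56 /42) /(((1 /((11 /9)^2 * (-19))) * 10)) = 11197 /1215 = 9.22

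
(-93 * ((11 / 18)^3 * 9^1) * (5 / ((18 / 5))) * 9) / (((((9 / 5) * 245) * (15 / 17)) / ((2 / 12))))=-3507185 / 3429216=-1.02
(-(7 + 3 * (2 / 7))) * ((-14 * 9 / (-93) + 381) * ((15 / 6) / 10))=-651915 / 868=-751.05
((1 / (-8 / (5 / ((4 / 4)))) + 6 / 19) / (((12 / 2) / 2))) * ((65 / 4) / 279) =-3055 / 508896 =-0.01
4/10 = 2/5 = 0.40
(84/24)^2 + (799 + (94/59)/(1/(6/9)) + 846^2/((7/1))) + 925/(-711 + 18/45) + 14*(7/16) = 3629578883365/35217336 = 103062.28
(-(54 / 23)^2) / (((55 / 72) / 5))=-209952 / 5819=-36.08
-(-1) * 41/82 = 1/2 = 0.50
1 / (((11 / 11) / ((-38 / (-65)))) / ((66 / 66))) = 38 / 65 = 0.58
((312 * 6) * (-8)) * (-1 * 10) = 149760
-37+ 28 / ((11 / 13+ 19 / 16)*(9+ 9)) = -137947 / 3807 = -36.24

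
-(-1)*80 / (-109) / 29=-80 / 3161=-0.03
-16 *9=-144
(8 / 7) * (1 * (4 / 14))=16 / 49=0.33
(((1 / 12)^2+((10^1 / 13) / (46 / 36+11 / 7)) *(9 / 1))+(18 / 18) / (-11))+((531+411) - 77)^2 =5531291604649 / 7392528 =748227.35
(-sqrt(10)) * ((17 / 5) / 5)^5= -1419857 * sqrt(10) / 9765625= -0.46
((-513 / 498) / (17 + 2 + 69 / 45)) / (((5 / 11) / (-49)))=3591 / 664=5.41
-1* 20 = -20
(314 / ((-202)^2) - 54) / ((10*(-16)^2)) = -1101551 / 52229120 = -0.02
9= 9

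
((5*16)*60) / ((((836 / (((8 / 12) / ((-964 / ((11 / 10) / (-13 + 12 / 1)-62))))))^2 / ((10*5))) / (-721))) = -7176852025 / 15222216966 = -0.47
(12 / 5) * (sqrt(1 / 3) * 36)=144 * sqrt(3) / 5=49.88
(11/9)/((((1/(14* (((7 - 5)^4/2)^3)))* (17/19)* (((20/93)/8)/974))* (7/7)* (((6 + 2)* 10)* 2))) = 2217352.63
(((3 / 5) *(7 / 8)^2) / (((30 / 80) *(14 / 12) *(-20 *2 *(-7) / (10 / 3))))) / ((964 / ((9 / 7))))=9 / 539840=0.00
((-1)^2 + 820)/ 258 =3.18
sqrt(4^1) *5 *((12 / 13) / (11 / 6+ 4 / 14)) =5040 / 1157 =4.36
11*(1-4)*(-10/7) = 330/7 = 47.14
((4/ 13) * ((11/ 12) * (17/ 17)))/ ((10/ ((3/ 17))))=11/ 2210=0.00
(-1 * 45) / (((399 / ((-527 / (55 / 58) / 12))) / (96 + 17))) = 1726979 / 2926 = 590.22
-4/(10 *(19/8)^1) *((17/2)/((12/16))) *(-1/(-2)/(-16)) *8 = 0.48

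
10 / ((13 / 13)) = 10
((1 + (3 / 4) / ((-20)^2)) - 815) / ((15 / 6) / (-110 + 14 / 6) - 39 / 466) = 98017095823 / 12873600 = 7613.81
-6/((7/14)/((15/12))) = -15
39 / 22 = 1.77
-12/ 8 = -3/ 2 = -1.50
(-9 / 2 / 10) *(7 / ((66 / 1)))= -21 / 440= -0.05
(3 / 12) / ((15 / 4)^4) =64 / 50625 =0.00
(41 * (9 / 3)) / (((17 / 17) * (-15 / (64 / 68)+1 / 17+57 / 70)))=-8.16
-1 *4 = -4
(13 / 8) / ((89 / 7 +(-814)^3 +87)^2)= 49 / 8771805300081917600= 0.00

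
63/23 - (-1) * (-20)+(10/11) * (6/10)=-16.72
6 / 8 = 3 / 4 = 0.75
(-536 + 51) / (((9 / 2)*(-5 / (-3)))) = -194 / 3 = -64.67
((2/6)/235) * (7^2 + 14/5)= 259/3525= 0.07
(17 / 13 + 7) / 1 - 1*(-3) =147 / 13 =11.31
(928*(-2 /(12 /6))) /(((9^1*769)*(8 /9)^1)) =-116 /769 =-0.15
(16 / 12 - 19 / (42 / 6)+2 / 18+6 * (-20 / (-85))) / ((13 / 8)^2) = 9728 / 180999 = 0.05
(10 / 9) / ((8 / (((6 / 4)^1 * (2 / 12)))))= 5 / 144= 0.03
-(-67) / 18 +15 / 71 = 5027 / 1278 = 3.93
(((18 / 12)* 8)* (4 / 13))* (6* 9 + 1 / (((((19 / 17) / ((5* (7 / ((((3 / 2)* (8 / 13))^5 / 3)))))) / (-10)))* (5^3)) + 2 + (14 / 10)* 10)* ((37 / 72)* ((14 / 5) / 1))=59985677647 / 192067200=312.32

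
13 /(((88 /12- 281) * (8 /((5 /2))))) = -195 /13136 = -0.01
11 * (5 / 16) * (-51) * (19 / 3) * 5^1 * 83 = -7372475 / 16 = -460779.69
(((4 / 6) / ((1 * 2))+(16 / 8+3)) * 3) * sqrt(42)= 103.69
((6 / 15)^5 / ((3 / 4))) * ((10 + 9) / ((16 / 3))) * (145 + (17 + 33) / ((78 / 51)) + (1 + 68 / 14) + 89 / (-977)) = 2479231264 / 277834375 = 8.92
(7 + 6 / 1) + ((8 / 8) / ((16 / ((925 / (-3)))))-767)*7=-263563 / 48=-5490.90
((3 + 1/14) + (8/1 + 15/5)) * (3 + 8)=2167/14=154.79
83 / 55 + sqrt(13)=5.11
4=4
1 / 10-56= -559 / 10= -55.90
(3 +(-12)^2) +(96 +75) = 318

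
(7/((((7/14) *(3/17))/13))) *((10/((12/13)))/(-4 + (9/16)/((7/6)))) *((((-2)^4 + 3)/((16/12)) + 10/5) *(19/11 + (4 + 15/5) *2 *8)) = -5869497.90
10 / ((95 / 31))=62 / 19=3.26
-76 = -76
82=82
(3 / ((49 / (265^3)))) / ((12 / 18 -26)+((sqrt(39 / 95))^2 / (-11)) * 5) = -35004704625 / 784049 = -44646.07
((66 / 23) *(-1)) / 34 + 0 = -33 / 391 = -0.08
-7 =-7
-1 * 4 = -4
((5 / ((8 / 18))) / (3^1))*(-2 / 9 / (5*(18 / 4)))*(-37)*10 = 370 / 27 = 13.70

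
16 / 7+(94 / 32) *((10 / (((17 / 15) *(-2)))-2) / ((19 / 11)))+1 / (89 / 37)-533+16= -1690976463 / 3219664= -525.20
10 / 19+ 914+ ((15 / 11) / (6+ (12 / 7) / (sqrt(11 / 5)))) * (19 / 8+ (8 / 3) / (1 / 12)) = 145570429 / 157776 -875 * sqrt(55) / 4152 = 921.08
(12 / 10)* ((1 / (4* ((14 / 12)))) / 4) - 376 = -52631 / 140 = -375.94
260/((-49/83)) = -21580/49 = -440.41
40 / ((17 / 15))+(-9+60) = 1467 / 17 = 86.29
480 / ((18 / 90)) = 2400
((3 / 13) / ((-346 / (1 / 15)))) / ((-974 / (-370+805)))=87 / 4381052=0.00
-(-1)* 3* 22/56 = 33/28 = 1.18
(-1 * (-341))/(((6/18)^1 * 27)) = 341/9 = 37.89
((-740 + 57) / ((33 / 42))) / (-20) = 4781 / 110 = 43.46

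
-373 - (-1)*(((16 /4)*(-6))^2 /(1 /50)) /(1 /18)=518027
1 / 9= 0.11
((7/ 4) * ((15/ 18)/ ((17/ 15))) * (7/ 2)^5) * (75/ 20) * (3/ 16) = 132355125/ 278528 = 475.20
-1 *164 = -164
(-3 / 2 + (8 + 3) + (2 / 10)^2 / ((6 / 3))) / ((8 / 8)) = 238 / 25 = 9.52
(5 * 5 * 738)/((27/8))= 16400/3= 5466.67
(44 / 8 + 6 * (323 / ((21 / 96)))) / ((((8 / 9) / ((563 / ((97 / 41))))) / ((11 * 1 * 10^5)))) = 1772599979081250 / 679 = 2610603798352.36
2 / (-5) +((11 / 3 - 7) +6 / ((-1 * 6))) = -71 / 15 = -4.73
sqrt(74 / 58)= sqrt(1073) / 29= 1.13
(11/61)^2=121/3721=0.03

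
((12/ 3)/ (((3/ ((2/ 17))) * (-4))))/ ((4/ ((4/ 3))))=-0.01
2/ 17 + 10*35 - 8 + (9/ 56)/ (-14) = 342.11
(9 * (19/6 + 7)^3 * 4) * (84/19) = 3177734/19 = 167249.16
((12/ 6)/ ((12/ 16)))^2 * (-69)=-1472/ 3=-490.67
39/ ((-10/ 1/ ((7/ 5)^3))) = -13377/ 1250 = -10.70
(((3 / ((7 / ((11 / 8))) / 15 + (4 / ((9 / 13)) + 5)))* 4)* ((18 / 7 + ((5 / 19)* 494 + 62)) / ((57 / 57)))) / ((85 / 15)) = 24270840 / 654857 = 37.06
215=215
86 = 86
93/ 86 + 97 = 8435/ 86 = 98.08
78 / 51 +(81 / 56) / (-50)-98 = -4593377 / 47600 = -96.50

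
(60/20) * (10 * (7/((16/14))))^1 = 735/4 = 183.75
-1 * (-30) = 30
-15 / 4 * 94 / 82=-705 / 164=-4.30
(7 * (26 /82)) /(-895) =-91 /36695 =-0.00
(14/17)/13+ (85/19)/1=19051/4199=4.54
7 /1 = 7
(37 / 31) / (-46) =-37 / 1426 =-0.03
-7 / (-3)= 7 / 3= 2.33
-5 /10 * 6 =-3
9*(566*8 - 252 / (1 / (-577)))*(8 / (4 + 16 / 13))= 35084088 / 17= 2063769.88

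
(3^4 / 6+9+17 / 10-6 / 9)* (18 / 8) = 1059 / 20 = 52.95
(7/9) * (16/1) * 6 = 224/3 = 74.67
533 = 533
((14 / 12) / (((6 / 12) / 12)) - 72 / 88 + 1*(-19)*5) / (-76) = 373 / 418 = 0.89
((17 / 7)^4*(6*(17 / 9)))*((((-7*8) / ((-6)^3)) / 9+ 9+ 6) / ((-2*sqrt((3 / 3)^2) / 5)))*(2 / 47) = -51853177640 / 82265463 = -630.32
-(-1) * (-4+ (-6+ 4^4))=246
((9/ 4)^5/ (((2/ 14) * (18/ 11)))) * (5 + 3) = 505197/ 256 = 1973.43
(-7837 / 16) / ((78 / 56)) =-54859 / 156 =-351.66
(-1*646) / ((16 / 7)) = -2261 / 8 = -282.62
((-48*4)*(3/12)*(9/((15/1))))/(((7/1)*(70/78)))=-5616/1225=-4.58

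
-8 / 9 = -0.89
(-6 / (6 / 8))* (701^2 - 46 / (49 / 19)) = -3931065.31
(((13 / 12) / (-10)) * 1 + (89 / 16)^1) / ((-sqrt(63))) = -187 * sqrt(7) / 720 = -0.69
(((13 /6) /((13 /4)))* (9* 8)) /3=16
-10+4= -6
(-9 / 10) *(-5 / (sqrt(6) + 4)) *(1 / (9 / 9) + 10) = 99 / 5 - 99 *sqrt(6) / 20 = 7.68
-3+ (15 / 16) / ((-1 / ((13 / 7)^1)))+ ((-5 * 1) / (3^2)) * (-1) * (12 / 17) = -24841 / 5712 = -4.35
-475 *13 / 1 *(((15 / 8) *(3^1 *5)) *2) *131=-182008125 / 4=-45502031.25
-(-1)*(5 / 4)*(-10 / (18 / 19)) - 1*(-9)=-151 / 36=-4.19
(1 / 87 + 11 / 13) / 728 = 485 / 411684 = 0.00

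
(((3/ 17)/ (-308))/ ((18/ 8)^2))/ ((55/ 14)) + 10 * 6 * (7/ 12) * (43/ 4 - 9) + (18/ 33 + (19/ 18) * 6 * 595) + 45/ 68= 2127582749/ 555390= 3830.79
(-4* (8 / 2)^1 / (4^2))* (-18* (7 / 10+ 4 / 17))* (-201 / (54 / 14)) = -74571 / 85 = -877.31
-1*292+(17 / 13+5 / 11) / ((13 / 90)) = -520148 / 1859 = -279.80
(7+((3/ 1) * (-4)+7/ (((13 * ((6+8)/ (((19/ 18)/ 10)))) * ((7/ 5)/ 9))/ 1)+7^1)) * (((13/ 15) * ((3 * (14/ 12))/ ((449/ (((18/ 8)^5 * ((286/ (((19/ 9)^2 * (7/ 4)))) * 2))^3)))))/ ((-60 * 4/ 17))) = -35658185030349582052180964421/ 486230227356942860288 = -73336010.44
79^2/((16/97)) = 605377/16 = 37836.06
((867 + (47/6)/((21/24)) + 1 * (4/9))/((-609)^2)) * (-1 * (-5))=276065/23365503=0.01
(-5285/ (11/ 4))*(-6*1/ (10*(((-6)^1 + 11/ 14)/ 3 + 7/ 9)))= -1598184/ 1331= -1200.74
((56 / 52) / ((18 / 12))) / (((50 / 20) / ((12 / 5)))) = 224 / 325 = 0.69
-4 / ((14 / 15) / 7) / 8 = -15 / 4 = -3.75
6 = 6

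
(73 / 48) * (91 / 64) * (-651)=-1441531 / 1024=-1407.75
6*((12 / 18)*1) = 4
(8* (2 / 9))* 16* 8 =2048 / 9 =227.56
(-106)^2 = 11236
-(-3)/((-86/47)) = -141/86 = -1.64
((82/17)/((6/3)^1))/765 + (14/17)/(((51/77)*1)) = 16211/13005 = 1.25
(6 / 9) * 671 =1342 / 3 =447.33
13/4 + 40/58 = 457/116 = 3.94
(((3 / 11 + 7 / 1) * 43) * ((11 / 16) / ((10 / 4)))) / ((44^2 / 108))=1161 / 242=4.80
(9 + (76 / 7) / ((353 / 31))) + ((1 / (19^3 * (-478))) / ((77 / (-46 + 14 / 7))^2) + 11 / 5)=1723056152572 / 141774946985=12.15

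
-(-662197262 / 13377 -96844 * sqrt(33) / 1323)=96844 * sqrt(33) / 1323 + 662197262 / 13377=49923.18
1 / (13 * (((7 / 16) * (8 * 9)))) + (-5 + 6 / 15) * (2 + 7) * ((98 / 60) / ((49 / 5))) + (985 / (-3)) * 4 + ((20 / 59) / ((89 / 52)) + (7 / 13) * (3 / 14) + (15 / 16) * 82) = -213831592909 / 172022760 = -1243.04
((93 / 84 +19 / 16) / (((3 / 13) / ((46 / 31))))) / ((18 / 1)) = 76843 / 93744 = 0.82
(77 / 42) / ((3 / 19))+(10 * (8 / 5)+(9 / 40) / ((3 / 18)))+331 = 64793 / 180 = 359.96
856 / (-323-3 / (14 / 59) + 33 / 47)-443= -98196461 / 220391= -445.56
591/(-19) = -591/19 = -31.11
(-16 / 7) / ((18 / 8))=-64 / 63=-1.02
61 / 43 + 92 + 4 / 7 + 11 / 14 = 57055 / 602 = 94.78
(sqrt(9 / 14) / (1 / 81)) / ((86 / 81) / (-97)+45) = 1909251 * sqrt(14) / 4948706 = 1.44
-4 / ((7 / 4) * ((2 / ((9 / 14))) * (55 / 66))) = -216 / 245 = -0.88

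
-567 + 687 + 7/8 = 967/8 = 120.88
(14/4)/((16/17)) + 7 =343/32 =10.72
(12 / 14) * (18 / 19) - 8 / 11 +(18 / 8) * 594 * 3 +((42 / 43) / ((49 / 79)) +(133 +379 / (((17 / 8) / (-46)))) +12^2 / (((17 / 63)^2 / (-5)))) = -72453947149 / 5194486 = -13948.24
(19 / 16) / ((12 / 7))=133 / 192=0.69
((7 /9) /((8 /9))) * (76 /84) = 19 /24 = 0.79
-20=-20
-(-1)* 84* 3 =252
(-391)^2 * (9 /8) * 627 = 862707483 /8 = 107838435.38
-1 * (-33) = 33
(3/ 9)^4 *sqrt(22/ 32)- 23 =-23 + sqrt(11)/ 324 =-22.99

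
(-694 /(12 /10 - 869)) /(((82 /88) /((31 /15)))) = 946616 /533697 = 1.77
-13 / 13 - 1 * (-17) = 16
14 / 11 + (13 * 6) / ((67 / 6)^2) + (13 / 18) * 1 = 2329139 / 888822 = 2.62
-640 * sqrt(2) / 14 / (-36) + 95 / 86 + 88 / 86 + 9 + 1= 80 * sqrt(2) / 63 + 1043 / 86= 13.92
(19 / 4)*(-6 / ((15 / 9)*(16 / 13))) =-2223 / 160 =-13.89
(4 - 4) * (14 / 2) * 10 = 0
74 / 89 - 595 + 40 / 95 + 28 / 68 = -593.34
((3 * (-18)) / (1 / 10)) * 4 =-2160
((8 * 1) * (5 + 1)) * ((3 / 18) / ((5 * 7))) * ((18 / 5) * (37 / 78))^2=98568 / 147875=0.67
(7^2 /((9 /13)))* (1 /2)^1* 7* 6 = 4459 /3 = 1486.33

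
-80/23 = -3.48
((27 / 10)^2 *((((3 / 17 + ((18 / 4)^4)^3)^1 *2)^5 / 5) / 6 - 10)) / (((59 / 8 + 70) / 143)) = 3546479723710283048053318312202187458287430697477155419783167866037 / 158327014213516104795422720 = 22399713285362556757550070000000000000000.00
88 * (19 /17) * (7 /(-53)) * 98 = -1146992 /901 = -1273.02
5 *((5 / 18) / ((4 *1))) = 25 / 72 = 0.35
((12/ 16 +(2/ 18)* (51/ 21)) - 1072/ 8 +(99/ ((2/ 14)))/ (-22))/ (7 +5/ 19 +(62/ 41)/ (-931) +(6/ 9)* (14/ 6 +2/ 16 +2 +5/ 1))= -226021397/ 18643297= -12.12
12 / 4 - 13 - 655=-665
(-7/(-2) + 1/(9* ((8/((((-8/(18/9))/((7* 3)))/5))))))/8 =3307/7560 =0.44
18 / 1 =18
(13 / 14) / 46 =13 / 644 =0.02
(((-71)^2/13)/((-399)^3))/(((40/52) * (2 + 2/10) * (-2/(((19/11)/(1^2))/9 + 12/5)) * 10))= 6467603/13834917142200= 0.00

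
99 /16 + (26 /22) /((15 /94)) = 35887 /2640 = 13.59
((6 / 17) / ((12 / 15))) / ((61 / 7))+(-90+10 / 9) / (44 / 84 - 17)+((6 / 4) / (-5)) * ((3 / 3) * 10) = 2632477 / 1076406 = 2.45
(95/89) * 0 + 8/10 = 4/5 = 0.80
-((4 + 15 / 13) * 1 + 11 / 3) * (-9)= 1032 / 13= 79.38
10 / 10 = 1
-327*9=-2943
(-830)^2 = 688900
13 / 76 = 0.17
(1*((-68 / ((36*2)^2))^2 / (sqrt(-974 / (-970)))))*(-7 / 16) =-2023*sqrt(236195) / 13087567872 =-0.00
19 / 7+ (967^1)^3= 6329617460 / 7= 904231065.71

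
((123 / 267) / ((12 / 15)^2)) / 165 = 205 / 46992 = 0.00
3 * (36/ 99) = 12/ 11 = 1.09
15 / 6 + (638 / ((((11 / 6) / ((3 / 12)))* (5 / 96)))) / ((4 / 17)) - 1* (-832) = 79337 / 10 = 7933.70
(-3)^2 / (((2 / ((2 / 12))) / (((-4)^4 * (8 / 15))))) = 512 / 5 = 102.40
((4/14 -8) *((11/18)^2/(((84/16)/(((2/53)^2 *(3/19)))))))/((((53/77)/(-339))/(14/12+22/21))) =0.13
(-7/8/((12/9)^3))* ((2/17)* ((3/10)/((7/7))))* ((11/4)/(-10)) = 6237/1740800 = 0.00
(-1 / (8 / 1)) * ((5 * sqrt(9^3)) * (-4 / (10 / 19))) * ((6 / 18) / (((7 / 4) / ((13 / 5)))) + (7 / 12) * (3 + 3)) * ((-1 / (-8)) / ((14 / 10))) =143469 / 3136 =45.75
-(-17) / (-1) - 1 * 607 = -624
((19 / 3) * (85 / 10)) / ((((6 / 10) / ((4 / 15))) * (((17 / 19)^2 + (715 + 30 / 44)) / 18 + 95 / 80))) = 41044256 / 70320759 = 0.58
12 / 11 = 1.09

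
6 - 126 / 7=-12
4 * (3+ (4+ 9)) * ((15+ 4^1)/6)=608/3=202.67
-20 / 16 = -5 / 4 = -1.25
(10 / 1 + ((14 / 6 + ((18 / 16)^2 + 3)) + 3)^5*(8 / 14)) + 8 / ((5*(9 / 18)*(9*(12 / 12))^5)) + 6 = 25843548620366116957 / 554779583447040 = 46583.45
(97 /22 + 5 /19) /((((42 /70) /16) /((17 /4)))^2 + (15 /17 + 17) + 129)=112883400 /3548738281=0.03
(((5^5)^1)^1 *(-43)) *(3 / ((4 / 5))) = -503906.25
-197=-197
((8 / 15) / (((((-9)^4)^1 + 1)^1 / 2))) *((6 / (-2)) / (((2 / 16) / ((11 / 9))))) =-704 / 147645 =-0.00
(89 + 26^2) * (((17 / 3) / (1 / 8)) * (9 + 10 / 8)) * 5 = 1777350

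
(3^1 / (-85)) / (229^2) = -3 / 4457485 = -0.00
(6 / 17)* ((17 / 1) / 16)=3 / 8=0.38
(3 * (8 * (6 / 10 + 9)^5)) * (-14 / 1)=-85614133248 / 3125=-27396522.64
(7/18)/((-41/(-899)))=6293/738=8.53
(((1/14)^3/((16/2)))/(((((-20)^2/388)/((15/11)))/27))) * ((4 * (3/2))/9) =2619/2414720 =0.00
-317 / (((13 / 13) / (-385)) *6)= 122045 / 6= 20340.83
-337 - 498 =-835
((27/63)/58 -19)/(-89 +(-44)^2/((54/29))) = -208197/10421614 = -0.02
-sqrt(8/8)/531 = -1/531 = -0.00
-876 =-876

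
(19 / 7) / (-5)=-19 / 35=-0.54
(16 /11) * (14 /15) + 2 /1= 554 /165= 3.36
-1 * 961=-961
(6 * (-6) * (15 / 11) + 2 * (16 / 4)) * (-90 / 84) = 3390 / 77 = 44.03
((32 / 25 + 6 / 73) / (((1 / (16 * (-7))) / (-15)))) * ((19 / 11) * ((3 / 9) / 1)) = 480928 / 365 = 1317.61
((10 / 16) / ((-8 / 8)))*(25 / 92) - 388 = -388.17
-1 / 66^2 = -1 / 4356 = -0.00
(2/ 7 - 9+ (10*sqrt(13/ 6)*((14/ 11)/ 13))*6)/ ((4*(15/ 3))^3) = -61/ 56000+ 7*sqrt(78)/ 57200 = -0.00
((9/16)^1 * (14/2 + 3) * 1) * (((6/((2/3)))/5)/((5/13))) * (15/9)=351/8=43.88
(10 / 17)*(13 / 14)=65 / 119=0.55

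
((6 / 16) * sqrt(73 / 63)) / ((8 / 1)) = sqrt(511) / 448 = 0.05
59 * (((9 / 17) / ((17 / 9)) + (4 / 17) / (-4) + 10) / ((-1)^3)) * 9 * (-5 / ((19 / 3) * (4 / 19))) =11764305 / 578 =20353.47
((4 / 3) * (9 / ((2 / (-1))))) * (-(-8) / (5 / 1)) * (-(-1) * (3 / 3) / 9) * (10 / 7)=-32 / 21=-1.52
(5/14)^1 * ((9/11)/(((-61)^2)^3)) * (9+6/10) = 216/3967068825797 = 0.00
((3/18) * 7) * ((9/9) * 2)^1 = 2.33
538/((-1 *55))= -9.78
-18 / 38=-9 / 19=-0.47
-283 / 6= -47.17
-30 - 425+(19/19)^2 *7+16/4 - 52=-496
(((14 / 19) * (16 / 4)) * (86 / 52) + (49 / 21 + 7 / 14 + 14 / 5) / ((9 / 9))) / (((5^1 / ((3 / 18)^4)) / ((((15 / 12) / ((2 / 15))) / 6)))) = 0.00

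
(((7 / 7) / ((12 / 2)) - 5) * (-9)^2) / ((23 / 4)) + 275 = 4759 / 23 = 206.91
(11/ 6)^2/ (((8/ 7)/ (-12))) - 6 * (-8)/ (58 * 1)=-23987/ 696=-34.46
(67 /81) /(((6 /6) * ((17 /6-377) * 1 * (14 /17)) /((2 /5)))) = -2278 /2121525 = -0.00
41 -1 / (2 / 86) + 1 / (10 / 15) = -1 / 2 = -0.50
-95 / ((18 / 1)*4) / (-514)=0.00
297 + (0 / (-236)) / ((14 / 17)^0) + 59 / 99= 29462 / 99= 297.60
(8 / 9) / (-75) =-8 / 675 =-0.01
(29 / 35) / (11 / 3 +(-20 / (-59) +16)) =5133 / 123935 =0.04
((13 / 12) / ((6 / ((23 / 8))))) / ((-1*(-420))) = 299 / 241920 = 0.00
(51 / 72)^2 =289 / 576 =0.50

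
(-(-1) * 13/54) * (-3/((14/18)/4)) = -26/7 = -3.71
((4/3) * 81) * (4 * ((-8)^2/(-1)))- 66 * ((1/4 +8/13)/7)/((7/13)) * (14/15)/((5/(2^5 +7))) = -27758.31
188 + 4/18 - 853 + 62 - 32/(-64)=-10841/18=-602.28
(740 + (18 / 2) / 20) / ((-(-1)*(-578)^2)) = 14809 / 6681680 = 0.00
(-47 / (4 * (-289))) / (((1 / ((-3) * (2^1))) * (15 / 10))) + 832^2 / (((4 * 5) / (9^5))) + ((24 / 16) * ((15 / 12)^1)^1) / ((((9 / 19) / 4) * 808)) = 14317251776771563 / 7005360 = 2043756748.66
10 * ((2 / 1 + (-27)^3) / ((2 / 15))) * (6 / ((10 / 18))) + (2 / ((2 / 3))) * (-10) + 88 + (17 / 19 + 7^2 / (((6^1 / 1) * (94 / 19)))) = -170829643955 / 10716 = -15941549.45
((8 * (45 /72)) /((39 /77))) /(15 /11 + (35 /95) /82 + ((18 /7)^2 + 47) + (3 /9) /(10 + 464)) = 7662408369 /42675873370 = 0.18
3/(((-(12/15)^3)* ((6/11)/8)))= -1375/16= -85.94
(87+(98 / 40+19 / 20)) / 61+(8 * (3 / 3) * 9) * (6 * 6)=2593.48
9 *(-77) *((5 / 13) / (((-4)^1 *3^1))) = 1155 / 52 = 22.21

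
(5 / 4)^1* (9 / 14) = 45 / 56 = 0.80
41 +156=197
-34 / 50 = -17 / 25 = -0.68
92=92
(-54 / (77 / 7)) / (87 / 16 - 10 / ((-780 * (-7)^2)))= -1651104 / 1828915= -0.90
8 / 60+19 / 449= 1183 / 6735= 0.18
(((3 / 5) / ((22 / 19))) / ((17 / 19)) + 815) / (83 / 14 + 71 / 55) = 10675931 / 94503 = 112.97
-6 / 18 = -1 / 3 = -0.33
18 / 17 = 1.06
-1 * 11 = -11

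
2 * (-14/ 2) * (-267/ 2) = 1869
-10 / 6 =-5 / 3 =-1.67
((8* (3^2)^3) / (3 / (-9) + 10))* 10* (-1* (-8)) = 1399680 / 29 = 48264.83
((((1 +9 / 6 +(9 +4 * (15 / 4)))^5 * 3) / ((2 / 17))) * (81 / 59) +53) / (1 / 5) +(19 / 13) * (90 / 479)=53787760620028945 / 23513152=2287560622.24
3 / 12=1 / 4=0.25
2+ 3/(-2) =1/2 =0.50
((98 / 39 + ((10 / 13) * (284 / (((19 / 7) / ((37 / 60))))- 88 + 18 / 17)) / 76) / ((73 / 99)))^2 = 1303914406160025 / 135676509696676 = 9.61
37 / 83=0.45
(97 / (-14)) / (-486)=97 / 6804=0.01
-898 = -898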